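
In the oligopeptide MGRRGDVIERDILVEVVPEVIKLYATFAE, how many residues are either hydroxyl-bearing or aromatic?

Hydroxyl-bearing: S, T, Y. Aromatic: F, W, Y.
Hydroxyl-bearing residues here: Y24, T26 (2).
Aromatic residues here: Y24, F27 (2).
Y is in both groups, so the 1 Y residue must not be double-counted.
Total = 2 + 2 − 1 = 3.

3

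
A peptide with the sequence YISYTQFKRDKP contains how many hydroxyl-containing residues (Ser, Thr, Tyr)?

Matching residues: Y1, S3, Y4, T5.

4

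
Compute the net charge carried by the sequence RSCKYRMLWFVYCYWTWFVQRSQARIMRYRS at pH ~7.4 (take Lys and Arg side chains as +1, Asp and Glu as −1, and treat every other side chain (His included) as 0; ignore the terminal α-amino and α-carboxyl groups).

Positive (K, R): R1, K4, R6, R21, R25, R28, R30 → +7.
Negative (D, E): none → −0.
Net charge = (+7) + (−0) = +7.

+7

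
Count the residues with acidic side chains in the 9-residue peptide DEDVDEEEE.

8

Only D (aspartate) and E (glutamate) carry a side-chain carboxylic acid.
Matching residues: D1, E2, D3, D5, E6, E7, E8, E9.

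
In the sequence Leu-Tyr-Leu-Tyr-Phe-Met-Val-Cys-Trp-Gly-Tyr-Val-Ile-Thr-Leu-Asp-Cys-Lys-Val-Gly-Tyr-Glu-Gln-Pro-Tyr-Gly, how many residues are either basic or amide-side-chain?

Basic: H, K, R. Amide-side-chain: N, Q.
Basic residues here: Lys18 (1).
Amide-side-chain residues here: Gln23 (1).
The two groups share no amino acid, so total = 1 + 1 = 2.

2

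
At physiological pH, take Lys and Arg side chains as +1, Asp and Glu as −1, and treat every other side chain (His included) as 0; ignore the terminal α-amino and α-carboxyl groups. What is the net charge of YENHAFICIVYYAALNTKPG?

0

Positive (K, R): K18 → +1.
Negative (D, E): E2 → −1.
Net charge = (+1) + (−1) = 0.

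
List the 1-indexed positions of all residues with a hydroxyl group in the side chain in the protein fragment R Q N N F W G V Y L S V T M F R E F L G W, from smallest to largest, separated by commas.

9, 11, 13

Serine (S), threonine (T), and tyrosine (Y) each carry a hydroxyl group on the side chain.
Matching residues: Y9, S11, T13.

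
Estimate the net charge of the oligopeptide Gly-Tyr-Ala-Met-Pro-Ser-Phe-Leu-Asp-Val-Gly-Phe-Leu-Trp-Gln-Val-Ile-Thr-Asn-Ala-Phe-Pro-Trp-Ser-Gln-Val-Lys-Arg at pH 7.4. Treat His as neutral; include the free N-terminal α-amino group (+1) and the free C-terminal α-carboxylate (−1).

+1

At pH ~7.4 the Lys and Arg side chains are protonated (+1), the Asp and Glu side chains are deprotonated (−1), and with His taken as neutral all other side chains carry no charge.
Positive (K, R): Lys27, Arg28 → +2.
Negative (D, E): Asp9 → −1.
The N-terminus (+1) and C-terminus (−1) cancel.
Net charge = (+2) + (−1) = +1.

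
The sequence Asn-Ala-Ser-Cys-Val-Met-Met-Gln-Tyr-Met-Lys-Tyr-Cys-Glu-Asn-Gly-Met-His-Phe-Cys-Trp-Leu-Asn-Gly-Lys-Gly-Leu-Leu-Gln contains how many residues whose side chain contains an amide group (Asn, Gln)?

Matching residues: Asn1, Gln8, Asn15, Asn23, Gln29.

5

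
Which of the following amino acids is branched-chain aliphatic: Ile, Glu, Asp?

Ile

V, L, and I make up the branched-chain aliphatic group.
Of the listed options, only Ile belongs to this group.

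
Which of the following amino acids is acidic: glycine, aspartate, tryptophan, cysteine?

Aspartate (D) and glutamate (E) have carboxylic-acid side chains and are the acidic amino acids.
Of the listed options, only aspartate belongs to this group.

aspartate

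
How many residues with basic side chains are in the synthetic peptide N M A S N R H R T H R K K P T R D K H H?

K, R, and H are the three residues with basic side chains (ε-amine, guanidinium, and imidazole respectively).
Matching residues: R6, H7, R8, H10, R11, K12, K13, R16, K18, H19, H20.

11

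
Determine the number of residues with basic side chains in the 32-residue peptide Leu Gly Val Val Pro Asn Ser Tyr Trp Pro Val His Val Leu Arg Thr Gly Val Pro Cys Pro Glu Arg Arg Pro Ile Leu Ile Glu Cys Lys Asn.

K, R, and H are the three residues with basic side chains (ε-amine, guanidinium, and imidazole respectively).
Matching residues: His12, Arg15, Arg23, Arg24, Lys31.

5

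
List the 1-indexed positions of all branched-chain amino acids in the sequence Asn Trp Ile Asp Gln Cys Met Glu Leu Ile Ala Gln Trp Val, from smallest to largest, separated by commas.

V, L, and I make up the branched-chain aliphatic group.
Matching residues: Ile3, Leu9, Ile10, Val14.

3, 9, 10, 14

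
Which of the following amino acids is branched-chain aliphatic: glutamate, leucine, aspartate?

leucine

V, L, and I make up the branched-chain aliphatic group.
Of the listed options, only leucine belongs to this group.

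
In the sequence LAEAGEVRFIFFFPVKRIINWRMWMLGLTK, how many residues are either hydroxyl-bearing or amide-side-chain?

2

Hydroxyl-bearing: S, T, Y. Amide-side-chain: N, Q.
Hydroxyl-bearing residues here: T29 (1).
Amide-side-chain residues here: N20 (1).
The two groups share no amino acid, so total = 1 + 1 = 2.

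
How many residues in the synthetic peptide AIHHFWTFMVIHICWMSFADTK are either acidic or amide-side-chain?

1

Acidic: D, E. Amide-side-chain: N, Q.
Acidic residues here: D20 (1).
Amide-side-chain residues here: none (0).
The two groups share no amino acid, so total = 1 + 0 = 1.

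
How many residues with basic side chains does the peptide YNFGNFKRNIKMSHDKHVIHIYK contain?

8

K, R, and H are the three residues with basic side chains (ε-amine, guanidinium, and imidazole respectively).
Matching residues: K7, R8, K11, H14, K16, H17, H20, K23.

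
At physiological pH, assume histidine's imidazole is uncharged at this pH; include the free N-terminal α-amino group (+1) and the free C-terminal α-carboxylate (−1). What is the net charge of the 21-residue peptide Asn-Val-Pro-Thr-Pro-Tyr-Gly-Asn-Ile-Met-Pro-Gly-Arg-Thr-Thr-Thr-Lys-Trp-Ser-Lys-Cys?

At pH ~7.4 the Lys and Arg side chains are protonated (+1), the Asp and Glu side chains are deprotonated (−1), and with His taken as neutral all other side chains carry no charge.
Positive (K, R): Arg13, Lys17, Lys20 → +3.
Negative (D, E): none → −0.
The N-terminus (+1) and C-terminus (−1) cancel.
Net charge = (+3) + (−0) = +3.

+3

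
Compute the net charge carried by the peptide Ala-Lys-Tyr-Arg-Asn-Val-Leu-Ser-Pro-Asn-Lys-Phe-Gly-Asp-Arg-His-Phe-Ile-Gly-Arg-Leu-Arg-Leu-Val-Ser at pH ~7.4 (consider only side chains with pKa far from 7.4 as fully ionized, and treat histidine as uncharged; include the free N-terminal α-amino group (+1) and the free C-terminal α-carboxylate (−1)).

The side chains ionized at physiological pH are Lys/Arg (+1) and Asp/Glu (−1); with His treated as neutral, nothing else contributes.
Positive (K, R): Lys2, Arg4, Lys11, Arg15, Arg20, Arg22 → +6.
Negative (D, E): Asp14 → −1.
The N-terminus (+1) and C-terminus (−1) cancel.
Net charge = (+6) + (−1) = +5.

+5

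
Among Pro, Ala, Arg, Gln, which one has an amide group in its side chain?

Gln

Asparagine (N) and glutamine (Q) have uncharged amide side chains.
Of the listed options, only Gln belongs to this group.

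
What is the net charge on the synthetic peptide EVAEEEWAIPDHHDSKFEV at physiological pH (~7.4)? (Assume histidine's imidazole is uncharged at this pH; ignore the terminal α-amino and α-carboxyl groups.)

At pH ~7.4 the Lys and Arg side chains are protonated (+1), the Asp and Glu side chains are deprotonated (−1), and with His taken as neutral all other side chains carry no charge.
Positive (K, R): K16 → +1.
Negative (D, E): E1, E4, E5, E6, D11, D14, E18 → −7.
Net charge = (+1) + (−7) = −6.

-6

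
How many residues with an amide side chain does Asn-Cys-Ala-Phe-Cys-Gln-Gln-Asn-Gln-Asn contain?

Asparagine (N) and glutamine (Q) have uncharged amide side chains.
Matching residues: Asn1, Gln6, Gln7, Asn8, Gln9, Asn10.

6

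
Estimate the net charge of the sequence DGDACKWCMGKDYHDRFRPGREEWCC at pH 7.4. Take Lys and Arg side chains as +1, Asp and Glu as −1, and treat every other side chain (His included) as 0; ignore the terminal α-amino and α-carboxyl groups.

Positive (K, R): K6, K11, R16, R18, R21 → +5.
Negative (D, E): D1, D3, D12, D15, E22, E23 → −6.
Net charge = (+5) + (−6) = −1.

-1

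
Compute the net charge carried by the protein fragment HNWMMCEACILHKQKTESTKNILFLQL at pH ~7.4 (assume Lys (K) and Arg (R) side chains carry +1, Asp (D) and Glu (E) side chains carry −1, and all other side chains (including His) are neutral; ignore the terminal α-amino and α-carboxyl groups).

+1

Positive (K, R): K13, K15, K20 → +3.
Negative (D, E): E7, E17 → −2.
Net charge = (+3) + (−2) = +1.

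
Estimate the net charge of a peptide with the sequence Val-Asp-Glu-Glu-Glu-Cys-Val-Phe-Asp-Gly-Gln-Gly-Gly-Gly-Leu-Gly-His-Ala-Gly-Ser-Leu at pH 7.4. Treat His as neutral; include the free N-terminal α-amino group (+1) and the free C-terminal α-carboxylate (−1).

At pH ~7.4 the Lys and Arg side chains are protonated (+1), the Asp and Glu side chains are deprotonated (−1), and with His taken as neutral all other side chains carry no charge.
Positive (K, R): none → +0.
Negative (D, E): Asp2, Glu3, Glu4, Glu5, Asp9 → −5.
The N-terminus (+1) and C-terminus (−1) cancel.
Net charge = (+0) + (−5) = −5.

-5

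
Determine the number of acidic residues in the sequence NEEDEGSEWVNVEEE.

8

Aspartate (D) and glutamate (E) have carboxylic-acid side chains and are the acidic amino acids.
Matching residues: E2, E3, D4, E5, E8, E13, E14, E15.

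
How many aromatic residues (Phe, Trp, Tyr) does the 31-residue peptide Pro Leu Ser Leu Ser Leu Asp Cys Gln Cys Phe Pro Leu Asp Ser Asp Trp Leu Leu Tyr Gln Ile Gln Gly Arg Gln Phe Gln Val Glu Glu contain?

4

Matching residues: Phe11, Trp17, Tyr20, Phe27.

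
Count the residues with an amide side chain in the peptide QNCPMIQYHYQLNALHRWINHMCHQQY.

The amide-side-chain residues are Asn (N) and Gln (Q).
Matching residues: Q1, N2, Q7, Q11, N13, N20, Q25, Q26.

8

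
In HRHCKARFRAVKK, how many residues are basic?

The basic amino acids are Lys (K), Arg (R), and His (H).
Matching residues: H1, R2, H3, K5, R7, R9, K12, K13.

8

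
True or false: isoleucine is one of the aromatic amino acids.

F, W, and Y each carry an aromatic ring on the side chain.
Isoleucine is not in this group.

False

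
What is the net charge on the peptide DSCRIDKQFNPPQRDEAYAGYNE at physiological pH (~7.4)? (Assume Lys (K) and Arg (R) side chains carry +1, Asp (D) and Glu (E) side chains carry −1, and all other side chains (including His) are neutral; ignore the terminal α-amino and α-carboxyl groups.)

-2

Positive (K, R): R4, K7, R14 → +3.
Negative (D, E): D1, D6, D15, E16, E23 → −5.
Net charge = (+3) + (−5) = −2.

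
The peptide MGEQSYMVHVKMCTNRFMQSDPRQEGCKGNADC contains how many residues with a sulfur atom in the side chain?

7

Cysteine (C, thiol) and methionine (M, thioether) are the two sulfur-containing amino acids.
Matching residues: M1, M7, M12, C13, M18, C27, C33.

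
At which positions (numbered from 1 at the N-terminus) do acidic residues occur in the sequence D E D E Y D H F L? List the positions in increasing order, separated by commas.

1, 2, 3, 4, 6

Only D (aspartate) and E (glutamate) carry a side-chain carboxylic acid.
Matching residues: D1, E2, D3, E4, D6.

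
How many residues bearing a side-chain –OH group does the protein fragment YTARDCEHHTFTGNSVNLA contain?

5

S, T, and Y are the three residues with a side-chain hydroxyl.
Matching residues: Y1, T2, T10, T12, S15.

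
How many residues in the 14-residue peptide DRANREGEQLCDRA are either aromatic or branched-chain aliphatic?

Aromatic: F, W, Y. Branched-chain aliphatic: I, L, V.
Aromatic residues here: none (0).
Branched-chain aliphatic residues here: L10 (1).
The two groups share no amino acid, so total = 0 + 1 = 1.

1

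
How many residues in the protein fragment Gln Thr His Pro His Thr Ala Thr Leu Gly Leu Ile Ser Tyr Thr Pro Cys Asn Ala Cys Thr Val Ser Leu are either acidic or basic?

2

Acidic: D, E. Basic: H, K, R.
Acidic residues here: none (0).
Basic residues here: His3, His5 (2).
The two groups share no amino acid, so total = 0 + 2 = 2.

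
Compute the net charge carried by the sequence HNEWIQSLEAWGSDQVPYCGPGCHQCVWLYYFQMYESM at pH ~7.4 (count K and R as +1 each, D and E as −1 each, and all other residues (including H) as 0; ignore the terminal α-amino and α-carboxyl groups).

-4

Positive (K, R): none → +0.
Negative (D, E): E3, E9, D14, E36 → −4.
Net charge = (+0) + (−4) = −4.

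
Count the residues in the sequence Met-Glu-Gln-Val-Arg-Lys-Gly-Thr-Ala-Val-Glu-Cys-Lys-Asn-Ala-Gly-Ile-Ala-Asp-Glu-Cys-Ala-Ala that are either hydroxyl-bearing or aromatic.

Hydroxyl-bearing: S, T, Y. Aromatic: F, W, Y.
Hydroxyl-bearing residues here: Thr8 (1).
Aromatic residues here: none (0).
(Y belongs to both groups, but none appear in this sequence.) Total = 1 + 0 = 1.

1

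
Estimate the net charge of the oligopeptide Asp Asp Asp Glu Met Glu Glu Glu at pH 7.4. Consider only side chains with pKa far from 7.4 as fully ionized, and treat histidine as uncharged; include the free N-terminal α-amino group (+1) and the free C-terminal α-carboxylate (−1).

At pH ~7.4 the Lys and Arg side chains are protonated (+1), the Asp and Glu side chains are deprotonated (−1), and with His taken as neutral all other side chains carry no charge.
Positive (K, R): none → +0.
Negative (D, E): Asp1, Asp2, Asp3, Glu4, Glu6, Glu7, Glu8 → −7.
The N-terminus (+1) and C-terminus (−1) cancel.
Net charge = (+0) + (−7) = −7.

-7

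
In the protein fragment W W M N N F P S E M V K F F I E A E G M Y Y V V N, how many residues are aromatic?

7

Phenylalanine (F), tryptophan (W), and tyrosine (Y) have aromatic ring side chains.
Matching residues: W1, W2, F6, F13, F14, Y21, Y22.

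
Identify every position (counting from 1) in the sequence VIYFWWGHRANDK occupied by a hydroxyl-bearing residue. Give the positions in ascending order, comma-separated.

3

The –OH-bearing residues are Ser, Thr (aliphatic alcohols), and Tyr (phenol).
Matching residues: Y3.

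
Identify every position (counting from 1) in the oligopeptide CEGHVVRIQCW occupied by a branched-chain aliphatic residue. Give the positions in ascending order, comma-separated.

Matching residues: V5, V6, I8.

5, 6, 8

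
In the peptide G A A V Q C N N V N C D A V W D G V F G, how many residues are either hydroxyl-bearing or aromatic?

2

Hydroxyl-bearing: S, T, Y. Aromatic: F, W, Y.
Hydroxyl-bearing residues here: none (0).
Aromatic residues here: W15, F19 (2).
(Y belongs to both groups, but none appear in this sequence.) Total = 0 + 2 = 2.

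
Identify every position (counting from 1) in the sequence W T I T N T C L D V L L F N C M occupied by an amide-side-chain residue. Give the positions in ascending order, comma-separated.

Asparagine (N) and glutamine (Q) have uncharged amide side chains.
Matching residues: N5, N14.

5, 14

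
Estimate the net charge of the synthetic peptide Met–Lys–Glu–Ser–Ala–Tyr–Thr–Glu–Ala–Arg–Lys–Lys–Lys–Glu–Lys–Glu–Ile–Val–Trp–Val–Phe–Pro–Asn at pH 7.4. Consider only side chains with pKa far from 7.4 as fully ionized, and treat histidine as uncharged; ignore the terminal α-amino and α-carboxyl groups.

The side chains ionized at physiological pH are Lys/Arg (+1) and Asp/Glu (−1); with His treated as neutral, nothing else contributes.
Positive (K, R): Lys2, Arg10, Lys11, Lys12, Lys13, Lys15 → +6.
Negative (D, E): Glu3, Glu8, Glu14, Glu16 → −4.
Net charge = (+6) + (−4) = +2.

+2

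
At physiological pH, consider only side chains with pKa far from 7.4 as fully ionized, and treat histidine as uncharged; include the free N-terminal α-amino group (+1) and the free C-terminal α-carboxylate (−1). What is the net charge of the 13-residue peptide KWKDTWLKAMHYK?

+3

Near pH 7.4, K and R contribute +1 each, D and E contribute −1 each, and every other side chain (His included, as stated) is uncharged.
Positive (K, R): K1, K3, K8, K13 → +4.
Negative (D, E): D4 → −1.
The N-terminus (+1) and C-terminus (−1) cancel.
Net charge = (+4) + (−1) = +3.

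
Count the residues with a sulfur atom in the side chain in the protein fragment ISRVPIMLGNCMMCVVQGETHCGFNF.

Only Cys (C) and Met (M) have a sulfur atom in the side chain.
Matching residues: M7, C11, M12, M13, C14, C22.

6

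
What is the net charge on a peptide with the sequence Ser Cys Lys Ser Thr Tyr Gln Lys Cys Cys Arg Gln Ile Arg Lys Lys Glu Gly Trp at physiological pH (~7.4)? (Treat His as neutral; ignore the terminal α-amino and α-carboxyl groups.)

+5

The side chains ionized at physiological pH are Lys/Arg (+1) and Asp/Glu (−1); with His treated as neutral, nothing else contributes.
Positive (K, R): Lys3, Lys8, Arg11, Arg14, Lys15, Lys16 → +6.
Negative (D, E): Glu17 → −1.
Net charge = (+6) + (−1) = +5.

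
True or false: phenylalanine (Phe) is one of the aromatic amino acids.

The aromatic amino acids are Phe (F, benzyl), Trp (W, indole), and Tyr (Y, phenol).
Phenylalanine is in this group.

True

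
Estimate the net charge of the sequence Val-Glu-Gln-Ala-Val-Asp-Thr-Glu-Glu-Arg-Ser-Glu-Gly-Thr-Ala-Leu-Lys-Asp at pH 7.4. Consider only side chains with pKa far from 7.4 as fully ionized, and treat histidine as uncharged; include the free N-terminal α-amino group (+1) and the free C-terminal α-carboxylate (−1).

At pH ~7.4 the Lys and Arg side chains are protonated (+1), the Asp and Glu side chains are deprotonated (−1), and with His taken as neutral all other side chains carry no charge.
Positive (K, R): Arg10, Lys17 → +2.
Negative (D, E): Glu2, Asp6, Glu8, Glu9, Glu12, Asp18 → −6.
The N-terminus (+1) and C-terminus (−1) cancel.
Net charge = (+2) + (−6) = −4.

-4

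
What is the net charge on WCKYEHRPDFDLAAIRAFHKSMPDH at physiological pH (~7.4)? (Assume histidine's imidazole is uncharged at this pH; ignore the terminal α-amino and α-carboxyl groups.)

Near pH 7.4, K and R contribute +1 each, D and E contribute −1 each, and every other side chain (His included, as stated) is uncharged.
Positive (K, R): K3, R7, R16, K20 → +4.
Negative (D, E): E5, D9, D11, D24 → −4.
Net charge = (+4) + (−4) = 0.

0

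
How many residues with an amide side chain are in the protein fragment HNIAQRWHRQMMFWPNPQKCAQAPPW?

6

Asparagine (N) and glutamine (Q) have uncharged amide side chains.
Matching residues: N2, Q5, Q10, N16, Q18, Q22.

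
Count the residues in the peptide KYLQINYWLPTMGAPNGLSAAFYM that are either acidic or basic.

1

Acidic: D, E. Basic: H, K, R.
Acidic residues here: none (0).
Basic residues here: K1 (1).
The two groups share no amino acid, so total = 0 + 1 = 1.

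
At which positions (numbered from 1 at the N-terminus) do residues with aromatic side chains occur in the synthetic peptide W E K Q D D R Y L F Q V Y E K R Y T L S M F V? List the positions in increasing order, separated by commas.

F, W, and Y each carry an aromatic ring on the side chain.
Matching residues: W1, Y8, F10, Y13, Y17, F22.

1, 8, 10, 13, 17, 22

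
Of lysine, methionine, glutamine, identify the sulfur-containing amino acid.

Only Cys (C) and Met (M) have a sulfur atom in the side chain.
Of the listed options, only methionine belongs to this group.

methionine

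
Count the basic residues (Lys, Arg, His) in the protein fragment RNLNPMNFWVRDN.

2

Matching residues: R1, R11.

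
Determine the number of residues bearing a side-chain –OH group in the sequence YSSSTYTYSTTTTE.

S, T, and Y are the three residues with a side-chain hydroxyl.
Matching residues: Y1, S2, S3, S4, T5, Y6, T7, Y8, S9, T10, T11, T12, T13.

13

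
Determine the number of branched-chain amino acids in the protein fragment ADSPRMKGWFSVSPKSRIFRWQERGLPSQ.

Valine (V), leucine (L), and isoleucine (I) are the branched-chain amino acids.
Matching residues: V12, I18, L26.

3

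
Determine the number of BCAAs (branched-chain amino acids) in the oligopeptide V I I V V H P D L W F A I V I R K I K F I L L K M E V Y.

14

The BCAAs are Val, Leu, and Ile — aliphatic side chains with a branch point.
Matching residues: V1, I2, I3, V4, V5, L9, I13, V14, I15, I18, I21, L22, L23, V27.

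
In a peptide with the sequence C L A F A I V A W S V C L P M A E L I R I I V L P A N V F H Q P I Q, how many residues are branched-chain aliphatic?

V, L, and I make up the branched-chain aliphatic group.
Matching residues: L2, I6, V7, V11, L13, L18, I19, I21, I22, V23, L24, V28, I33.

13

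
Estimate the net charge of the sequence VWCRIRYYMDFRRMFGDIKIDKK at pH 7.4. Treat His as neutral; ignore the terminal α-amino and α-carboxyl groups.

The side chains ionized at physiological pH are Lys/Arg (+1) and Asp/Glu (−1); with His treated as neutral, nothing else contributes.
Positive (K, R): R4, R6, R12, R13, K19, K22, K23 → +7.
Negative (D, E): D10, D17, D21 → −3.
Net charge = (+7) + (−3) = +4.

+4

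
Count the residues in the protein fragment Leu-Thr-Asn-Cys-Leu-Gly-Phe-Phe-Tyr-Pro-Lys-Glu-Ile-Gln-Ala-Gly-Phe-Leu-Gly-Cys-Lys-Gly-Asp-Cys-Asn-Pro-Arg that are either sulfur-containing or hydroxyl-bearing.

Sulfur-containing: C, M. Hydroxyl-bearing: S, T, Y.
Sulfur-containing residues here: Cys4, Cys20, Cys24 (3).
Hydroxyl-bearing residues here: Thr2, Tyr9 (2).
The two groups share no amino acid, so total = 3 + 2 = 5.

5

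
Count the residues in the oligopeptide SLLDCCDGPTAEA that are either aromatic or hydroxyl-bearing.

Aromatic: F, W, Y. Hydroxyl-bearing: S, T, Y.
Aromatic residues here: none (0).
Hydroxyl-bearing residues here: S1, T10 (2).
(Y belongs to both groups, but none appear in this sequence.) Total = 0 + 2 = 2.

2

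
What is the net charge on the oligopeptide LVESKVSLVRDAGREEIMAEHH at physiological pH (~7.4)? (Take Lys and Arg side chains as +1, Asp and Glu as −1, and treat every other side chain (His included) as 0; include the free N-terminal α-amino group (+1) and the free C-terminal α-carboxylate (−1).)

Positive (K, R): K5, R10, R14 → +3.
Negative (D, E): E3, D11, E15, E16, E20 → −5.
The N-terminus (+1) and C-terminus (−1) cancel.
Net charge = (+3) + (−5) = −2.

-2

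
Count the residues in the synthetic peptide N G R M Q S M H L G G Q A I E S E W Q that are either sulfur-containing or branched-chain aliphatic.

4

Sulfur-containing: C, M. Branched-chain aliphatic: I, L, V.
Sulfur-containing residues here: M4, M7 (2).
Branched-chain aliphatic residues here: L9, I14 (2).
The two groups share no amino acid, so total = 2 + 2 = 4.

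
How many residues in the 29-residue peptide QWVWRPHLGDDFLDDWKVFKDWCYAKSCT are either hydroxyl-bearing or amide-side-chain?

Hydroxyl-bearing: S, T, Y. Amide-side-chain: N, Q.
Hydroxyl-bearing residues here: Y24, S27, T29 (3).
Amide-side-chain residues here: Q1 (1).
The two groups share no amino acid, so total = 3 + 1 = 4.

4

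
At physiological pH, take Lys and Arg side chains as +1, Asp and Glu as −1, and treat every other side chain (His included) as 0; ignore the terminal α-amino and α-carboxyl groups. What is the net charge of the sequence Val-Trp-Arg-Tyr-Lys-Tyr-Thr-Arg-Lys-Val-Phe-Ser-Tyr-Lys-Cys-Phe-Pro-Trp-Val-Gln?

Positive (K, R): Arg3, Lys5, Arg8, Lys9, Lys14 → +5.
Negative (D, E): none → −0.
Net charge = (+5) + (−0) = +5.

+5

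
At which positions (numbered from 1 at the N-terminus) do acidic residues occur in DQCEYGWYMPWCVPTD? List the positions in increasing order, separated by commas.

The acidic residues are Asp (D) and Glu (E), whose side chains end in a carboxylate group.
Matching residues: D1, E4, D16.

1, 4, 16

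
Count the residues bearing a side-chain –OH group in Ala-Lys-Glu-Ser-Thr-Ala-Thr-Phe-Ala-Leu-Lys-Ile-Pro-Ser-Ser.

S, T, and Y are the three residues with a side-chain hydroxyl.
Matching residues: Ser4, Thr5, Thr7, Ser14, Ser15.

5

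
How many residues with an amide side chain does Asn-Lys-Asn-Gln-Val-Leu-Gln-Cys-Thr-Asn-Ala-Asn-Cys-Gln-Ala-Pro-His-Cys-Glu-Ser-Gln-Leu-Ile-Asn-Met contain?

9

Only N (asparagine) and Q (glutamine) carry a side-chain carboxamide.
Matching residues: Asn1, Asn3, Gln4, Gln7, Asn10, Asn12, Gln14, Gln21, Asn24.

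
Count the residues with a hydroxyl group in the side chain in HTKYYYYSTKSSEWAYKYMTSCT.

14

The –OH-bearing residues are Ser, Thr (aliphatic alcohols), and Tyr (phenol).
Matching residues: T2, Y4, Y5, Y6, Y7, S8, T9, S11, S12, Y16, Y18, T20, S21, T23.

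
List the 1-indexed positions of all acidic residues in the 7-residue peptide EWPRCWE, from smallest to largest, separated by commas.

The acidic residues are Asp (D) and Glu (E), whose side chains end in a carboxylate group.
Matching residues: E1, E7.

1, 7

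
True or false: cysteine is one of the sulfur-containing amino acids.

True

The sulfur-bearing residues are cysteine (–SH) and methionine (–S–CH₃).
Cysteine is in this group.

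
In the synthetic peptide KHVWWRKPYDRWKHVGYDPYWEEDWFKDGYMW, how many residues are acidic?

The acidic residues are Asp (D) and Glu (E), whose side chains end in a carboxylate group.
Matching residues: D10, D18, E22, E23, D24, D28.

6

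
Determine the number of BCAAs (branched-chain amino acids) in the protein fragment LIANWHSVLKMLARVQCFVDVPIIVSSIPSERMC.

Valine (V), leucine (L), and isoleucine (I) are the branched-chain amino acids.
Matching residues: L1, I2, V8, L9, L12, V15, V19, V21, I23, I24, V25, I28.

12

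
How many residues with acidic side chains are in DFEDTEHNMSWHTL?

Aspartate (D) and glutamate (E) have carboxylic-acid side chains and are the acidic amino acids.
Matching residues: D1, E3, D4, E6.

4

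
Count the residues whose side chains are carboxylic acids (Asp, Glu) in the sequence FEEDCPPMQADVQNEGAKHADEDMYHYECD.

Matching residues: E2, E3, D4, D11, E15, D21, E22, D23, E28, D30.

10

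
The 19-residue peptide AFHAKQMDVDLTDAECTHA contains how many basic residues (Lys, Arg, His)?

Matching residues: H3, K5, H18.

3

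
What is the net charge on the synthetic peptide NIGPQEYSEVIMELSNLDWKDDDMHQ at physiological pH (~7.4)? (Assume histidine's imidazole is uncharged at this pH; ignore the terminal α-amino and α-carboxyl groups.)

The side chains ionized at physiological pH are Lys/Arg (+1) and Asp/Glu (−1); with His treated as neutral, nothing else contributes.
Positive (K, R): K20 → +1.
Negative (D, E): E6, E9, E13, D18, D21, D22, D23 → −7.
Net charge = (+1) + (−7) = −6.

-6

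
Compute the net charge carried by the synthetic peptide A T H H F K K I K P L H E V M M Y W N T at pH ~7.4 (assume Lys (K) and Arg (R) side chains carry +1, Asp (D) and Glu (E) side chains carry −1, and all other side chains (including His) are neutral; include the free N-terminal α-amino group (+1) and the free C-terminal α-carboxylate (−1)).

Positive (K, R): K6, K7, K9 → +3.
Negative (D, E): E13 → −1.
The N-terminus (+1) and C-terminus (−1) cancel.
Net charge = (+3) + (−1) = +2.

+2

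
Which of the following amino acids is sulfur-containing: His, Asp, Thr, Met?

Met

The sulfur-bearing residues are cysteine (–SH) and methionine (–S–CH₃).
Of the listed options, only Met belongs to this group.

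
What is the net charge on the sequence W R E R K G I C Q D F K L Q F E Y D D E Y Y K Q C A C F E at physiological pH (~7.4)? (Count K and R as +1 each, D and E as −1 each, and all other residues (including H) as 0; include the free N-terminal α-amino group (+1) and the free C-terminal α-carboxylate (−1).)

Positive (K, R): R2, R4, K5, K12, K23 → +5.
Negative (D, E): E3, D10, E16, D18, D19, E20, E29 → −7.
The N-terminus (+1) and C-terminus (−1) cancel.
Net charge = (+5) + (−7) = −2.

-2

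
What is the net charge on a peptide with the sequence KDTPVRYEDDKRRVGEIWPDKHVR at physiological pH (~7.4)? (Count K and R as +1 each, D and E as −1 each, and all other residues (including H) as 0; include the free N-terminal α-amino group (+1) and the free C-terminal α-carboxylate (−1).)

Positive (K, R): K1, R6, K11, R12, R13, K21, R24 → +7.
Negative (D, E): D2, E8, D9, D10, E16, D20 → −6.
The N-terminus (+1) and C-terminus (−1) cancel.
Net charge = (+7) + (−6) = +1.

+1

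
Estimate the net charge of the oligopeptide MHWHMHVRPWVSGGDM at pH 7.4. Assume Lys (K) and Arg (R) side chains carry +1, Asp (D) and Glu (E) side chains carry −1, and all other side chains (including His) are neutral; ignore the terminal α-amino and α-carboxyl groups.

Positive (K, R): R8 → +1.
Negative (D, E): D15 → −1.
Net charge = (+1) + (−1) = 0.

0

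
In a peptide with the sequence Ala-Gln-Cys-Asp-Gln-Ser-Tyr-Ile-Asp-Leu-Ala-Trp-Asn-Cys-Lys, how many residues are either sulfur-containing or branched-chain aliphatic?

4

Sulfur-containing: C, M. Branched-chain aliphatic: I, L, V.
Sulfur-containing residues here: Cys3, Cys14 (2).
Branched-chain aliphatic residues here: Ile8, Leu10 (2).
The two groups share no amino acid, so total = 2 + 2 = 4.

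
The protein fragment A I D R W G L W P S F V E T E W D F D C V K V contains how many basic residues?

2

Lysine (K), arginine (R), and histidine (H) have basic, nitrogen-containing side chains.
Matching residues: R4, K22.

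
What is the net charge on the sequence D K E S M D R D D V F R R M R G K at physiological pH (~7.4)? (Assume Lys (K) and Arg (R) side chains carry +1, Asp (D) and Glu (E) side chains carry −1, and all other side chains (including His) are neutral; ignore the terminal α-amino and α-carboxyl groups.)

+1

Positive (K, R): K2, R7, R12, R13, R15, K17 → +6.
Negative (D, E): D1, E3, D6, D8, D9 → −5.
Net charge = (+6) + (−5) = +1.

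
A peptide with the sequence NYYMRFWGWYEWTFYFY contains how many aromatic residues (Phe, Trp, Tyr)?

11

Matching residues: Y2, Y3, F6, W7, W9, Y10, W12, F14, Y15, F16, Y17.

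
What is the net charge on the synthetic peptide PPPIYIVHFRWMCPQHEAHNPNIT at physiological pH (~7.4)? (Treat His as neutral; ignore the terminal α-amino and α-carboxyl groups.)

0

The side chains ionized at physiological pH are Lys/Arg (+1) and Asp/Glu (−1); with His treated as neutral, nothing else contributes.
Positive (K, R): R10 → +1.
Negative (D, E): E17 → −1.
Net charge = (+1) + (−1) = 0.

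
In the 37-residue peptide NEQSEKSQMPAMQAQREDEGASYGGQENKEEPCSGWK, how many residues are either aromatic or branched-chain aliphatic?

Aromatic: F, W, Y. Branched-chain aliphatic: I, L, V.
Aromatic residues here: Y23, W36 (2).
Branched-chain aliphatic residues here: none (0).
The two groups share no amino acid, so total = 2 + 0 = 2.

2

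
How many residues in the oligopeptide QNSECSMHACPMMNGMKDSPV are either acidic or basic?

Acidic: D, E. Basic: H, K, R.
Acidic residues here: E4, D18 (2).
Basic residues here: H8, K17 (2).
The two groups share no amino acid, so total = 2 + 2 = 4.

4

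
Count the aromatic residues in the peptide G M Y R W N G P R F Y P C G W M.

5

F, W, and Y each carry an aromatic ring on the side chain.
Matching residues: Y3, W5, F10, Y11, W15.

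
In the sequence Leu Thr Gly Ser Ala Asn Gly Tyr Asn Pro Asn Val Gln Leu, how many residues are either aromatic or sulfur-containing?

Aromatic: F, W, Y. Sulfur-containing: C, M.
Aromatic residues here: Tyr8 (1).
Sulfur-containing residues here: none (0).
The two groups share no amino acid, so total = 1 + 0 = 1.

1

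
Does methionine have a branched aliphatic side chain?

Valine (V), leucine (L), and isoleucine (I) are the branched-chain amino acids.
Methionine is not in this group.

No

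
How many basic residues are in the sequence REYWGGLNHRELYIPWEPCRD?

4

K, R, and H are the three residues with basic side chains (ε-amine, guanidinium, and imidazole respectively).
Matching residues: R1, H9, R10, R20.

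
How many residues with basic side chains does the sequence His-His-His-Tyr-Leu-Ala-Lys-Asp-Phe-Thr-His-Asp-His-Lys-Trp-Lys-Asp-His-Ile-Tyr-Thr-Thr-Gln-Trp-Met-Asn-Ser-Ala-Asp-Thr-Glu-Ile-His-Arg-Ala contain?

K, R, and H are the three residues with basic side chains (ε-amine, guanidinium, and imidazole respectively).
Matching residues: His1, His2, His3, Lys7, His11, His13, Lys14, Lys16, His18, His33, Arg34.

11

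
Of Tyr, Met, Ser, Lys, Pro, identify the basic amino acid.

Lys

K, R, and H are the three residues with basic side chains (ε-amine, guanidinium, and imidazole respectively).
Of the listed options, only Lys belongs to this group.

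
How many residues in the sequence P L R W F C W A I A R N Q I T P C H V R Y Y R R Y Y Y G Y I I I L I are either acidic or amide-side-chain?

Acidic: D, E. Amide-side-chain: N, Q.
Acidic residues here: none (0).
Amide-side-chain residues here: N12, Q13 (2).
The two groups share no amino acid, so total = 0 + 2 = 2.

2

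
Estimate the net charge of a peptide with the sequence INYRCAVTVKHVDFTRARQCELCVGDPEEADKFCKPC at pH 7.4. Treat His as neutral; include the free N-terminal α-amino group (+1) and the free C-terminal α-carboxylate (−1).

0

Near pH 7.4, K and R contribute +1 each, D and E contribute −1 each, and every other side chain (His included, as stated) is uncharged.
Positive (K, R): R4, K10, R16, R18, K32, K35 → +6.
Negative (D, E): D13, E21, D26, E28, E29, D31 → −6.
The N-terminus (+1) and C-terminus (−1) cancel.
Net charge = (+6) + (−6) = 0.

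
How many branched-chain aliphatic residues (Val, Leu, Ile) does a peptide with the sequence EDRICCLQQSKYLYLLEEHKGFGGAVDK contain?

6

Matching residues: I4, L7, L13, L15, L16, V26.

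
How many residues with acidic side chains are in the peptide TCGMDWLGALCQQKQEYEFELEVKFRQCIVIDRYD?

The acidic residues are Asp (D) and Glu (E), whose side chains end in a carboxylate group.
Matching residues: D5, E16, E18, E20, E22, D32, D35.

7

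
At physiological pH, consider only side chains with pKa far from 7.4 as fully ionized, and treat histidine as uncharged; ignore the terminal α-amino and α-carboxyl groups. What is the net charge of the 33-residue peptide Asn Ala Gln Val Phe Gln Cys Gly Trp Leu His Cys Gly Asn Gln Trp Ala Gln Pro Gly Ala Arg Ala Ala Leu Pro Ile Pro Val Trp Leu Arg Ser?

At pH ~7.4 the Lys and Arg side chains are protonated (+1), the Asp and Glu side chains are deprotonated (−1), and with His taken as neutral all other side chains carry no charge.
Positive (K, R): Arg22, Arg32 → +2.
Negative (D, E): none → −0.
Net charge = (+2) + (−0) = +2.

+2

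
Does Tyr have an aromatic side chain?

Yes

The aromatic amino acids are Phe (F, benzyl), Trp (W, indole), and Tyr (Y, phenol).
Tyrosine is in this group.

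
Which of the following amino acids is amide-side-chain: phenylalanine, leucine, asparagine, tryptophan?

Only N (asparagine) and Q (glutamine) carry a side-chain carboxamide.
Of the listed options, only asparagine belongs to this group.

asparagine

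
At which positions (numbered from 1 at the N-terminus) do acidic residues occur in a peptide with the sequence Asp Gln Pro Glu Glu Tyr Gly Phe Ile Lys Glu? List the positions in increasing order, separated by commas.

1, 4, 5, 11

Only D (aspartate) and E (glutamate) carry a side-chain carboxylic acid.
Matching residues: Asp1, Glu4, Glu5, Glu11.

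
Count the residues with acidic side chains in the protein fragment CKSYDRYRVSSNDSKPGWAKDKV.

3

Only D (aspartate) and E (glutamate) carry a side-chain carboxylic acid.
Matching residues: D5, D13, D21.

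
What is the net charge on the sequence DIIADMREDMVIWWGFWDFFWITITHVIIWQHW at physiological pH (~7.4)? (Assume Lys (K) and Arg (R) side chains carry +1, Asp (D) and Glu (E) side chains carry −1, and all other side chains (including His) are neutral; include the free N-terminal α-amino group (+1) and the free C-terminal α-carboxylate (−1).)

-4

Positive (K, R): R7 → +1.
Negative (D, E): D1, D5, E8, D9, D18 → −5.
The N-terminus (+1) and C-terminus (−1) cancel.
Net charge = (+1) + (−5) = −4.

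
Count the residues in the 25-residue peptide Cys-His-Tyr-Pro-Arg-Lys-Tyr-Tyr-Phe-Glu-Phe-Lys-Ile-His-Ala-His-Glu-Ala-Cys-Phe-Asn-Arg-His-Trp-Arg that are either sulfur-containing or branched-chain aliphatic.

Sulfur-containing: C, M. Branched-chain aliphatic: I, L, V.
Sulfur-containing residues here: Cys1, Cys19 (2).
Branched-chain aliphatic residues here: Ile13 (1).
The two groups share no amino acid, so total = 2 + 1 = 3.

3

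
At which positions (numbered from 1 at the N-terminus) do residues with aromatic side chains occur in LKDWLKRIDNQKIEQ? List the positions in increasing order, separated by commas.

4

Phenylalanine (F), tryptophan (W), and tyrosine (Y) have aromatic ring side chains.
Matching residues: W4.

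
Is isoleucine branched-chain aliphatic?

Yes

Valine (V), leucine (L), and isoleucine (I) are the branched-chain amino acids.
Isoleucine is in this group.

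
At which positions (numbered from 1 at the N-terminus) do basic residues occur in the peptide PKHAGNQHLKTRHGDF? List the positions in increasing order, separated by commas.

2, 3, 8, 10, 12, 13

Lysine (K), arginine (R), and histidine (H) have basic, nitrogen-containing side chains.
Matching residues: K2, H3, H8, K10, R12, H13.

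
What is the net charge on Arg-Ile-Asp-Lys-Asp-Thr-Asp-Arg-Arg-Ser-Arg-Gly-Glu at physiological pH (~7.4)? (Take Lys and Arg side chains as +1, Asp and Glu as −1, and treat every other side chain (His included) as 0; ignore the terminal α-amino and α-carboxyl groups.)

+1

Positive (K, R): Arg1, Lys4, Arg8, Arg9, Arg11 → +5.
Negative (D, E): Asp3, Asp5, Asp7, Glu13 → −4.
Net charge = (+5) + (−4) = +1.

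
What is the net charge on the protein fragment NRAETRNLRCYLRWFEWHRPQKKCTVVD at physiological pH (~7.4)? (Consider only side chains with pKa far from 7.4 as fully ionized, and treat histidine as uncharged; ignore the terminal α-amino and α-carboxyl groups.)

+4

The side chains ionized at physiological pH are Lys/Arg (+1) and Asp/Glu (−1); with His treated as neutral, nothing else contributes.
Positive (K, R): R2, R6, R9, R13, R19, K22, K23 → +7.
Negative (D, E): E4, E16, D28 → −3.
Net charge = (+7) + (−3) = +4.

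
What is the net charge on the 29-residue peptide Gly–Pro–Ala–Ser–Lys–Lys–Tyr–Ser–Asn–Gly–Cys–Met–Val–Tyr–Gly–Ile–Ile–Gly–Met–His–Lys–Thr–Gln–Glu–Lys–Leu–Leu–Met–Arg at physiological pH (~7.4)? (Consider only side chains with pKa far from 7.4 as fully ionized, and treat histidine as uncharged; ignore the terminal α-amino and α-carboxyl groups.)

+4

The side chains ionized at physiological pH are Lys/Arg (+1) and Asp/Glu (−1); with His treated as neutral, nothing else contributes.
Positive (K, R): Lys5, Lys6, Lys21, Lys25, Arg29 → +5.
Negative (D, E): Glu24 → −1.
Net charge = (+5) + (−1) = +4.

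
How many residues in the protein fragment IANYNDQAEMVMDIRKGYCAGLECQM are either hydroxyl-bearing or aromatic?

Hydroxyl-bearing: S, T, Y. Aromatic: F, W, Y.
Hydroxyl-bearing residues here: Y4, Y18 (2).
Aromatic residues here: Y4, Y18 (2).
Y is in both groups, so the 2 Y residues must not be double-counted.
Total = 2 + 2 − 2 = 2.

2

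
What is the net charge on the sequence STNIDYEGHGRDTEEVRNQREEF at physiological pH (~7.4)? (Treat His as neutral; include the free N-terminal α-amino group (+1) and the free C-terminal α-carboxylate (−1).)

At pH ~7.4 the Lys and Arg side chains are protonated (+1), the Asp and Glu side chains are deprotonated (−1), and with His taken as neutral all other side chains carry no charge.
Positive (K, R): R11, R17, R20 → +3.
Negative (D, E): D5, E7, D12, E14, E15, E21, E22 → −7.
The N-terminus (+1) and C-terminus (−1) cancel.
Net charge = (+3) + (−7) = −4.

-4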